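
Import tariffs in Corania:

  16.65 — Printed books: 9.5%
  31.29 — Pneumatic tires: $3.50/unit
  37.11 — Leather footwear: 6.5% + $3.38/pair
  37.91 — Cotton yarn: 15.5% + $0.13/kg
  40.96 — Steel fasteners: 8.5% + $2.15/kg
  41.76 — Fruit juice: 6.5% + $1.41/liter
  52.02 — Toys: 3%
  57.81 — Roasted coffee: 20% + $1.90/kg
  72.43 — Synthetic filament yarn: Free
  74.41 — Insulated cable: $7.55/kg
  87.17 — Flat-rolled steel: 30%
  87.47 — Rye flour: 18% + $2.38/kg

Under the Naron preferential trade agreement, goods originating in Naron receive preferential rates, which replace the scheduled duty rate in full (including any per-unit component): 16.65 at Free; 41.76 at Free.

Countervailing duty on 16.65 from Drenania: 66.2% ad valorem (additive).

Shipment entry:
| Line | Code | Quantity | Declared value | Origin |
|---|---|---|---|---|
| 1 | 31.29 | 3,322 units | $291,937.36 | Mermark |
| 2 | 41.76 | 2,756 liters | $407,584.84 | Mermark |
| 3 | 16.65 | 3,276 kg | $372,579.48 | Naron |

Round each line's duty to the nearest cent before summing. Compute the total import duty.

$42,005.97

Line 1 (31.29, Mermark, 3,322 units, $291,937.36):
Base rate for 31.29 is $3.50/unit.
Duty = 3,322 × $3.50 = $11,627.00.
Line 2 (41.76, Mermark, 2,756 liters, $407,584.84):
Base rate for 41.76 is 6.5% + $1.41/liter.
41.76 has an FTA preferential rate, but origin Mermark is not Naron; base rate stands.
Duty = $407,584.84 × 6.5% + 2,756 × $1.41 = $30,378.97.
Line 3 (16.65, Naron, 3,276 kg, $372,579.48):
Base rate for 16.65 is 9.5%.
Origin Naron qualifies under the Corania–Naron agreement and 16.65 is covered: preferential rate Free applies instead.
The additional-duty order on 16.65 targets Drenania, not Naron; it does not apply.
Duty = $372,579.48 × 0% = $0.00.
Total = $11,627.00 + $30,378.97 + $0.00 = $42,005.97.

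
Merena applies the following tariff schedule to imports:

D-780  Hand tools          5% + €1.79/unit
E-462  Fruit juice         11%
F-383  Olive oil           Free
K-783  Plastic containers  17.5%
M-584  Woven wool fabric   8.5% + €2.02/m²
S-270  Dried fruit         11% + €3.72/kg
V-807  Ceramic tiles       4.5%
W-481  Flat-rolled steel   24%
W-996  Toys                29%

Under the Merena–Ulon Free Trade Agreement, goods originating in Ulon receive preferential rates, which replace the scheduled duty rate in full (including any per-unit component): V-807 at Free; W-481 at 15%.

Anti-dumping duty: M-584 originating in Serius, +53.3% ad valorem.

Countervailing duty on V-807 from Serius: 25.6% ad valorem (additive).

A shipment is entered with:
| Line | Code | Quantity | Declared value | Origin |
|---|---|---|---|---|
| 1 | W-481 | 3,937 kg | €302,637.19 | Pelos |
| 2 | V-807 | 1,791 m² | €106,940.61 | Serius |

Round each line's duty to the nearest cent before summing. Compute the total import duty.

Line 1 (W-481, Pelos, 3,937 kg, €302,637.19):
Base rate for W-481 is 24%.
W-481 has an FTA preferential rate, but origin Pelos is not Ulon; base rate stands.
Duty = €302,637.19 × 24% = €72,632.93.
Line 2 (V-807, Serius, 1,791 m², €106,940.61):
Base rate for V-807 is 4.5%.
V-807 has an FTA preferential rate, but origin Serius is not Ulon; base rate stands.
Additional duty on V-807 from Serius: +25.6%. Applied ad valorem rate: 4.5% + 25.6% = 30.1%.
Duty = €106,940.61 × 30.1% = €32,189.12.
Total = €72,632.93 + €32,189.12 = €104,822.05.

€104,822.05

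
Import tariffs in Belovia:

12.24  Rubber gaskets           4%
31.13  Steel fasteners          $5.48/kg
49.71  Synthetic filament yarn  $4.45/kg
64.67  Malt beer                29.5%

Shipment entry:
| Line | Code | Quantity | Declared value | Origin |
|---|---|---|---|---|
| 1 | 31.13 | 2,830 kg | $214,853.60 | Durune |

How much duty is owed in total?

Line 1 (31.13, Durune, 2,830 kg, $214,853.60):
Base rate for 31.13 is $5.48/kg.
Duty = 2,830 × $5.48 = $15,508.40.

$15,508.40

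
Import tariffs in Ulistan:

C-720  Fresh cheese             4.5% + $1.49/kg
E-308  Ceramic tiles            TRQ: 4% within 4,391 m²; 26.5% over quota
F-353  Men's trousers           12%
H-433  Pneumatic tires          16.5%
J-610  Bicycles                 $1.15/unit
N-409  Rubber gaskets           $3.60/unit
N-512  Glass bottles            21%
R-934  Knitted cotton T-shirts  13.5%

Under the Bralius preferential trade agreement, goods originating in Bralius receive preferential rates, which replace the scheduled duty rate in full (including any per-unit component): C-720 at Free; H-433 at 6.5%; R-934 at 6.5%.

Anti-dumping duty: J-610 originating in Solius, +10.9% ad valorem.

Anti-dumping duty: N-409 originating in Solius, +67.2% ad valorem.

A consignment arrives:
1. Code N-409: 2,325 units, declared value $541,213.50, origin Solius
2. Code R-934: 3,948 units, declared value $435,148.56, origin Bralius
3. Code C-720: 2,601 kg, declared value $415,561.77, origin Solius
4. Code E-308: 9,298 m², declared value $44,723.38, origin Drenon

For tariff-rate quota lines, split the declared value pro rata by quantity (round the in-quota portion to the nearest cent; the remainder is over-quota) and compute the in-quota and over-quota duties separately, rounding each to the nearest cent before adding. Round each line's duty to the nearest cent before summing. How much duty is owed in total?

$430,025.44

Line 1 (N-409, Solius, 2,325 units, $541,213.50):
Base rate for N-409 is $3.60/unit.
Additional duty on N-409 from Solius: +67.2% ad valorem. Applied ad valorem rate = 67.2%.
Duty = $541,213.50 × 67.2% + 2,325 × $3.60 = $372,065.47.
Line 2 (R-934, Bralius, 3,948 units, $435,148.56):
Base rate for R-934 is 13.5%.
Origin Bralius qualifies under the Ulistan–Bralius agreement and R-934 is covered: preferential rate 6.5% applies instead.
Duty = $435,148.56 × 6.5% = $28,284.66.
Line 3 (C-720, Solius, 2,601 kg, $415,561.77):
Base rate for C-720 is 4.5% + $1.49/kg.
C-720 has an FTA preferential rate, but origin Solius is not Bralius; base rate stands.
Duty = $415,561.77 × 4.5% + 2,601 × $1.49 = $22,575.77.
Line 4 (E-308, Drenon, 9,298 m², $44,723.38):
Code E-308 is under a tariff-rate quota (threshold 4,391 m²). In-quota: 4,391 m² at 4%; over-quota: 4,907 m² at 26.5%.
Pro-rata value split: in-quota = $44,723.38 × 4,391/9,298 = $21,120.71; over-quota = $44,723.38 − $21,120.71 = $23,602.67.
In-quota duty = $21,120.71 × 4% = $844.83. Over-quota duty = $23,602.67 × 26.5% = $6,254.71.
Line duty = $844.83 + $6,254.71 = $7,099.54.
Total = $372,065.47 + $28,284.66 + $22,575.77 + $7,099.54 = $430,025.44.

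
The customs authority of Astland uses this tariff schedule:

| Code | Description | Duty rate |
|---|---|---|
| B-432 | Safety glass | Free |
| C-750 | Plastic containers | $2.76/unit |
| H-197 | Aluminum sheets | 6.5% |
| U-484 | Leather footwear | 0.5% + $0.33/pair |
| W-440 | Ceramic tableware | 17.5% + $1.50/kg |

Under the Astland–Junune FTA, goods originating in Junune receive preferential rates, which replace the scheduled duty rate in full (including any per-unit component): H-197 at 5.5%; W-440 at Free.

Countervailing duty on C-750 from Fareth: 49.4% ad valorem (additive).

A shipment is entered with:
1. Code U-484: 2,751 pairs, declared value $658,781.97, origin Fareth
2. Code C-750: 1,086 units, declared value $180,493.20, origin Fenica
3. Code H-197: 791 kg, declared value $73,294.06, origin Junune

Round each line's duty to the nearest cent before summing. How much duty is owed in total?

$11,230.27

Line 1 (U-484, Fareth, 2,751 pairs, $658,781.97):
Base rate for U-484 is 0.5% + $0.33/pair.
Duty = $658,781.97 × 0.5% + 2,751 × $0.33 = $4,201.74.
Line 2 (C-750, Fenica, 1,086 units, $180,493.20):
Base rate for C-750 is $2.76/unit.
The additional-duty order on C-750 targets Fareth, not Fenica; it does not apply.
Duty = 1,086 × $2.76 = $2,997.36.
Line 3 (H-197, Junune, 791 kg, $73,294.06):
Base rate for H-197 is 6.5%.
Origin Junune qualifies under the Astland–Junune agreement and H-197 is covered: preferential rate 5.5% applies instead.
Duty = $73,294.06 × 5.5% = $4,031.17.
Total = $4,201.74 + $2,997.36 + $4,031.17 = $11,230.27.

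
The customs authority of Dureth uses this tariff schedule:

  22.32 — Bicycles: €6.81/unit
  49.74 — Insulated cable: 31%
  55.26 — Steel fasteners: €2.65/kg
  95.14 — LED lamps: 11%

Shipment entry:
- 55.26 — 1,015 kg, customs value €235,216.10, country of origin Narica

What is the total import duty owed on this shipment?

€2,689.75

Line 1 (55.26, Narica, 1,015 kg, €235,216.10):
Base rate for 55.26 is €2.65/kg.
Duty = 1,015 × €2.65 = €2,689.75.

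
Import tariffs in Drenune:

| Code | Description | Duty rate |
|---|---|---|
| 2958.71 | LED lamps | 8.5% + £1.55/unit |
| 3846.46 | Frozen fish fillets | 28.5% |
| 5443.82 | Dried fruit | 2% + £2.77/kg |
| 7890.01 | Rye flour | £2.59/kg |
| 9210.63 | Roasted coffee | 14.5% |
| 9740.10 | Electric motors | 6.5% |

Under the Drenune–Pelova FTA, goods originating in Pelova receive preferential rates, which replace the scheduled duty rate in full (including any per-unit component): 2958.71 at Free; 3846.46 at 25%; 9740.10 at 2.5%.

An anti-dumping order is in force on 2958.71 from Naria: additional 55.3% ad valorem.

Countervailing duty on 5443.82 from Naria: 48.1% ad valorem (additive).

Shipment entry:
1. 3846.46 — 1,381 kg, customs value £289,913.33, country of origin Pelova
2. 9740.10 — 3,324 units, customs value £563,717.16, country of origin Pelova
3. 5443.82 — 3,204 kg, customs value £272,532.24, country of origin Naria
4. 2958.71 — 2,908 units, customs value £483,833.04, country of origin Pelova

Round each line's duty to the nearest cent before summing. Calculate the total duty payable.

Line 1 (3846.46, Pelova, 1,381 kg, £289,913.33):
Base rate for 3846.46 is 28.5%.
Origin Pelova qualifies under the Drenune–Pelova agreement and 3846.46 is covered: preferential rate 25% applies instead.
Duty = £289,913.33 × 25% = £72,478.33.
Line 2 (9740.10, Pelova, 3,324 units, £563,717.16):
Base rate for 9740.10 is 6.5%.
Origin Pelova qualifies under the Drenune–Pelova agreement and 9740.10 is covered: preferential rate 2.5% applies instead.
Duty = £563,717.16 × 2.5% = £14,092.93.
Line 3 (5443.82, Naria, 3,204 kg, £272,532.24):
Base rate for 5443.82 is 2% + £2.77/kg.
Additional duty on 5443.82 from Naria: +48.1%. Applied ad valorem rate: 2% + 48.1% = 50.1%.
Duty = £272,532.24 × 50.1% + 3,204 × £2.77 = £145,413.73.
Line 4 (2958.71, Pelova, 2,908 units, £483,833.04):
Base rate for 2958.71 is 8.5% + £1.55/unit.
Origin Pelova qualifies under the Drenune–Pelova agreement and 2958.71 is covered: preferential rate Free applies instead.
The additional-duty order on 2958.71 targets Naria, not Pelova; it does not apply.
Duty = £483,833.04 × 0% = £0.00.
Total = £72,478.33 + £14,092.93 + £145,413.73 + £0.00 = £231,984.99.

£231,984.99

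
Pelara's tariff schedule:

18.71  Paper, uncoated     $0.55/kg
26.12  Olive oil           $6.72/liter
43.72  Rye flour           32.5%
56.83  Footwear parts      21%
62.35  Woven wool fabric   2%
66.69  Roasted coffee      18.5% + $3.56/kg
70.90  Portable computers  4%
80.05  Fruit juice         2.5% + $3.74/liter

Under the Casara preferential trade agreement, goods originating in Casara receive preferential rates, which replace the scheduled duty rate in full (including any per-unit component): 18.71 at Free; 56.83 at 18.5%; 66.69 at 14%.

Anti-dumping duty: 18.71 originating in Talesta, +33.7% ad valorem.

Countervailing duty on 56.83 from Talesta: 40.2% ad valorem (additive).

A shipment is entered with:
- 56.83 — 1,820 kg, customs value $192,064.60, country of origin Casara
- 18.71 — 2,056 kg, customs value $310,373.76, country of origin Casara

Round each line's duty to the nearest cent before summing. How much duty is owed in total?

$35,531.95

Line 1 (56.83, Casara, 1,820 kg, $192,064.60):
Base rate for 56.83 is 21%.
Origin Casara qualifies under the Pelara–Casara agreement and 56.83 is covered: preferential rate 18.5% applies instead.
The additional-duty order on 56.83 targets Talesta, not Casara; it does not apply.
Duty = $192,064.60 × 18.5% = $35,531.95.
Line 2 (18.71, Casara, 2,056 kg, $310,373.76):
Base rate for 18.71 is $0.55/kg.
Origin Casara qualifies under the Pelara–Casara agreement and 18.71 is covered: preferential rate Free applies instead.
The additional-duty order on 18.71 targets Talesta, not Casara; it does not apply.
Duty = $310,373.76 × 0% = $0.00.
Total = $35,531.95 + $0.00 = $35,531.95.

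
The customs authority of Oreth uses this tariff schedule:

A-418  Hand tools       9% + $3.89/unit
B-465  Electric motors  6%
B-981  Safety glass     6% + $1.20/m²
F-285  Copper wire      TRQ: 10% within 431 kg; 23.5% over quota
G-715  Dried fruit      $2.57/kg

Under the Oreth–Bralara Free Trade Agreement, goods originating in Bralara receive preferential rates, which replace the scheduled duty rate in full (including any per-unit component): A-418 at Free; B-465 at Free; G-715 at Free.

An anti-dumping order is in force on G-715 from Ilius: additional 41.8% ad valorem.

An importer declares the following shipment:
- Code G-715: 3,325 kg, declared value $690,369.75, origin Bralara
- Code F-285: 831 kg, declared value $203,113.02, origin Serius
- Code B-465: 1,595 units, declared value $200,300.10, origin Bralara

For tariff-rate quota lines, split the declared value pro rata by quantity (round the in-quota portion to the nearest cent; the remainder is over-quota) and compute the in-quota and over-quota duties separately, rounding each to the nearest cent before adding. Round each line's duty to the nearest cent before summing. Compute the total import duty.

Line 1 (G-715, Bralara, 3,325 kg, $690,369.75):
Base rate for G-715 is $2.57/kg.
Origin Bralara qualifies under the Oreth–Bralara agreement and G-715 is covered: preferential rate Free applies instead.
The additional-duty order on G-715 targets Ilius, not Bralara; it does not apply.
Duty = $690,369.75 × 0% = $0.00.
Line 2 (F-285, Serius, 831 kg, $203,113.02):
Code F-285 is under a tariff-rate quota (threshold 431 kg). In-quota: 431 kg at 10%; over-quota: 400 kg at 23.5%.
Pro-rata value split: in-quota = $203,113.02 × 431/831 = $105,345.02; over-quota = $203,113.02 − $105,345.02 = $97,768.00.
In-quota duty = $105,345.02 × 10% = $10,534.50. Over-quota duty = $97,768.00 × 23.5% = $22,975.48.
Line duty = $10,534.50 + $22,975.48 = $33,509.98.
Line 3 (B-465, Bralara, 1,595 units, $200,300.10):
Base rate for B-465 is 6%.
Origin Bralara qualifies under the Oreth–Bralara agreement and B-465 is covered: preferential rate Free applies instead.
Duty = $200,300.10 × 0% = $0.00.
Total = $0.00 + $33,509.98 + $0.00 = $33,509.98.

$33,509.98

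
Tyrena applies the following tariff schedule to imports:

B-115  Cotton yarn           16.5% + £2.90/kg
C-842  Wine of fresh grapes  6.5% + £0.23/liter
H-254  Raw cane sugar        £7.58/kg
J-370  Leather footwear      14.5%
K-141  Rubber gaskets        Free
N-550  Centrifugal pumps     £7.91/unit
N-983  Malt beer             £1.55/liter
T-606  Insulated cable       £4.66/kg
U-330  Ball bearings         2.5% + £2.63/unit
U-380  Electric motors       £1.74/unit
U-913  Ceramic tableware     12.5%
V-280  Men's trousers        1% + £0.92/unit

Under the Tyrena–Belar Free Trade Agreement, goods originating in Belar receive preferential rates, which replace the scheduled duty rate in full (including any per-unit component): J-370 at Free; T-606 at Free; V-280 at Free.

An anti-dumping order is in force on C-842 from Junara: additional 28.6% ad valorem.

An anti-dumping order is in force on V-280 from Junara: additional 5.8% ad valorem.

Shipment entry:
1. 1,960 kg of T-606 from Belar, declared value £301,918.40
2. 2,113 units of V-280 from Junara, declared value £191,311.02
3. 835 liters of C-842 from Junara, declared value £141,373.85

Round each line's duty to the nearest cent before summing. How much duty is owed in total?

Line 1 (T-606, Belar, 1,960 kg, £301,918.40):
Base rate for T-606 is £4.66/kg.
Origin Belar qualifies under the Tyrena–Belar agreement and T-606 is covered: preferential rate Free applies instead.
Duty = £301,918.40 × 0% = £0.00.
Line 2 (V-280, Junara, 2,113 units, £191,311.02):
Base rate for V-280 is 1% + £0.92/unit.
V-280 has an FTA preferential rate, but origin Junara is not Belar; base rate stands.
Additional duty on V-280 from Junara: +5.8%. Applied ad valorem rate: 1% + 5.8% = 6.8%.
Duty = £191,311.02 × 6.8% + 2,113 × £0.92 = £14,953.11.
Line 3 (C-842, Junara, 835 liters, £141,373.85):
Base rate for C-842 is 6.5% + £0.23/liter.
Additional duty on C-842 from Junara: +28.6%. Applied ad valorem rate: 6.5% + 28.6% = 35.1%.
Duty = £141,373.85 × 35.1% + 835 × £0.23 = £49,814.27.
Total = £0.00 + £14,953.11 + £49,814.27 = £64,767.38.

£64,767.38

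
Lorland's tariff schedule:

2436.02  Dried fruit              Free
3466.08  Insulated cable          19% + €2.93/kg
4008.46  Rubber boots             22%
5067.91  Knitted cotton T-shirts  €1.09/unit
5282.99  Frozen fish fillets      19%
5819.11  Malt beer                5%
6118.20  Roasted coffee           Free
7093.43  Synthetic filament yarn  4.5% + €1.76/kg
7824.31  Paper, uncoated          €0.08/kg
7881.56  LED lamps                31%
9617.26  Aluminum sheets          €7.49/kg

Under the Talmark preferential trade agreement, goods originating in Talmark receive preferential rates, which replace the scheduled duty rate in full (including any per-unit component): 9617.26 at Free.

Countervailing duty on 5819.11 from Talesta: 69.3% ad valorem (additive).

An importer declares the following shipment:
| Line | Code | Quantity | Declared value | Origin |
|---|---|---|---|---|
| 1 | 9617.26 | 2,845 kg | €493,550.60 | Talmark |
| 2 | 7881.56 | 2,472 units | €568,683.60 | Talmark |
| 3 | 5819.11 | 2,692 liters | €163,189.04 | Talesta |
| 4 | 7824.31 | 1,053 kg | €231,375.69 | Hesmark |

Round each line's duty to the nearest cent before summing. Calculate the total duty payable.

€297,625.62

Line 1 (9617.26, Talmark, 2,845 kg, €493,550.60):
Base rate for 9617.26 is €7.49/kg.
Origin Talmark qualifies under the Lorland–Talmark agreement and 9617.26 is covered: preferential rate Free applies instead.
Duty = €493,550.60 × 0% = €0.00.
Line 2 (7881.56, Talmark, 2,472 units, €568,683.60):
Base rate for 7881.56 is 31%.
Origin Talmark is the FTA partner but 7881.56 is not on the preference list; base rate stands.
Duty = €568,683.60 × 31% = €176,291.92.
Line 3 (5819.11, Talesta, 2,692 liters, €163,189.04):
Base rate for 5819.11 is 5%.
Additional duty on 5819.11 from Talesta: +69.3%. Applied ad valorem rate: 5% + 69.3% = 74.3%.
Duty = €163,189.04 × 74.3% = €121,249.46.
Line 4 (7824.31, Hesmark, 1,053 kg, €231,375.69):
Base rate for 7824.31 is €0.08/kg.
Duty = 1,053 × €0.08 = €84.24.
Total = €0.00 + €176,291.92 + €121,249.46 + €84.24 = €297,625.62.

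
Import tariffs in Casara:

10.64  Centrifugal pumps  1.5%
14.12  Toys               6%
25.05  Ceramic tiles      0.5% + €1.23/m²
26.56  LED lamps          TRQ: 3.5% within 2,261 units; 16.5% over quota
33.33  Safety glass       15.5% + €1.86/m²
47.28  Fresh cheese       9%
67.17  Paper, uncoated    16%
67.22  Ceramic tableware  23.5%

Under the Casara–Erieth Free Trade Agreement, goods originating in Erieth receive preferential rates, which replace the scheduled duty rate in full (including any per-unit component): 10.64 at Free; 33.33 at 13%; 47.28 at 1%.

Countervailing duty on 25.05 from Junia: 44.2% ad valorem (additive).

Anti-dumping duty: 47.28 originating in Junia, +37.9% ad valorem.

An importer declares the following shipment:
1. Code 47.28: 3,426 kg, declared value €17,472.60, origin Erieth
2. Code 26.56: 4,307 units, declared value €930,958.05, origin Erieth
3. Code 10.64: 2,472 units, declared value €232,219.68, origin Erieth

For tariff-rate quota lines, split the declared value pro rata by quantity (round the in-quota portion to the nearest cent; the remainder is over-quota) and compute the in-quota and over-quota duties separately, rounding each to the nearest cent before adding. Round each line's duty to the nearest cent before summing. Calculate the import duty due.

€90,249.84

Line 1 (47.28, Erieth, 3,426 kg, €17,472.60):
Base rate for 47.28 is 9%.
Origin Erieth qualifies under the Casara–Erieth agreement and 47.28 is covered: preferential rate 1% applies instead.
The additional-duty order on 47.28 targets Junia, not Erieth; it does not apply.
Duty = €17,472.60 × 1% = €174.73.
Line 2 (26.56, Erieth, 4,307 units, €930,958.05):
Code 26.56 is under a tariff-rate quota (threshold 2,261 units). In-quota: 2,261 units at 3.5%; over-quota: 2,046 units at 16.5%.
Pro-rata value split: in-quota = €930,958.05 × 2,261/4,307 = €488,715.15; over-quota = €930,958.05 − €488,715.15 = €442,242.90.
In-quota duty = €488,715.15 × 3.5% = €17,105.03. Over-quota duty = €442,242.90 × 16.5% = €72,970.08.
Line duty = €17,105.03 + €72,970.08 = €90,075.11.
Line 3 (10.64, Erieth, 2,472 units, €232,219.68):
Base rate for 10.64 is 1.5%.
Origin Erieth qualifies under the Casara–Erieth agreement and 10.64 is covered: preferential rate Free applies instead.
Duty = €232,219.68 × 0% = €0.00.
Total = €174.73 + €90,075.11 + €0.00 = €90,249.84.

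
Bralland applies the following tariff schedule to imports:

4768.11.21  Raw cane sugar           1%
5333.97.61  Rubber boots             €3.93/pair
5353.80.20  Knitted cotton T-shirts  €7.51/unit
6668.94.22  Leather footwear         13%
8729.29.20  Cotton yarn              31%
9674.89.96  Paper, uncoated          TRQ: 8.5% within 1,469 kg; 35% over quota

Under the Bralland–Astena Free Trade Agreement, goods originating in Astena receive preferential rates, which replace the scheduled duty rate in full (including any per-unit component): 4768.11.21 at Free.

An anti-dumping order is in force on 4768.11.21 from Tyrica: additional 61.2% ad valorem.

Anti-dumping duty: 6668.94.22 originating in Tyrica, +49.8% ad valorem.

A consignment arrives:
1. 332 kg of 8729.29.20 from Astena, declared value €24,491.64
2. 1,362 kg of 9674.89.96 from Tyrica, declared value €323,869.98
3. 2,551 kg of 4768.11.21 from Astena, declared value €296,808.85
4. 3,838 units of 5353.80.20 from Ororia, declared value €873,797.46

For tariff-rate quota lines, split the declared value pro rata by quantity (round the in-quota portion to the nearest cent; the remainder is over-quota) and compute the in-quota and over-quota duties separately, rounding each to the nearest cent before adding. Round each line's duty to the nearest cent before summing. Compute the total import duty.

€63,944.74

Line 1 (8729.29.20, Astena, 332 kg, €24,491.64):
Base rate for 8729.29.20 is 31%.
Origin Astena is the FTA partner but 8729.29.20 is not on the preference list; base rate stands.
Duty = €24,491.64 × 31% = €7,592.41.
Line 2 (9674.89.96, Tyrica, 1,362 kg, €323,869.98):
Code 9674.89.96 is under a tariff-rate quota (threshold 1,469 kg). Quantity 1,362 kg is within the quota, so the in-quota rate 8.5% applies to the full value.
Duty = €323,869.98 × 8.5% = €27,528.95.
Line 3 (4768.11.21, Astena, 2,551 kg, €296,808.85):
Base rate for 4768.11.21 is 1%.
Origin Astena qualifies under the Bralland–Astena agreement and 4768.11.21 is covered: preferential rate Free applies instead.
The additional-duty order on 4768.11.21 targets Tyrica, not Astena; it does not apply.
Duty = €296,808.85 × 0% = €0.00.
Line 4 (5353.80.20, Ororia, 3,838 units, €873,797.46):
Base rate for 5353.80.20 is €7.51/unit.
Duty = 3,838 × €7.51 = €28,823.38.
Total = €7,592.41 + €27,528.95 + €0.00 + €28,823.38 = €63,944.74.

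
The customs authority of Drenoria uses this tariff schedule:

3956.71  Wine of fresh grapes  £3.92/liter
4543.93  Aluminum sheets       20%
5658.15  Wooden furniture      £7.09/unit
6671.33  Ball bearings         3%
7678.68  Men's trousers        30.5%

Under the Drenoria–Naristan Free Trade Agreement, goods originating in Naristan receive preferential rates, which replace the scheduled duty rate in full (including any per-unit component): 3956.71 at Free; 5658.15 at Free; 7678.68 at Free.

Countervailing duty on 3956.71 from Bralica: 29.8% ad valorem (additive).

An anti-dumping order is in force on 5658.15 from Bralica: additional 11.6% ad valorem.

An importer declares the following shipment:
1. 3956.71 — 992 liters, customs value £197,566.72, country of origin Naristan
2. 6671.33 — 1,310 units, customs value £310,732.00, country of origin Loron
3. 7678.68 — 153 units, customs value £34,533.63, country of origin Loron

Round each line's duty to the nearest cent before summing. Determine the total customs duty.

Line 1 (3956.71, Naristan, 992 liters, £197,566.72):
Base rate for 3956.71 is £3.92/liter.
Origin Naristan qualifies under the Drenoria–Naristan agreement and 3956.71 is covered: preferential rate Free applies instead.
The additional-duty order on 3956.71 targets Bralica, not Naristan; it does not apply.
Duty = £197,566.72 × 0% = £0.00.
Line 2 (6671.33, Loron, 1,310 units, £310,732.00):
Base rate for 6671.33 is 3%.
Duty = £310,732.00 × 3% = £9,321.96.
Line 3 (7678.68, Loron, 153 units, £34,533.63):
Base rate for 7678.68 is 30.5%.
7678.68 has an FTA preferential rate, but origin Loron is not Naristan; base rate stands.
Duty = £34,533.63 × 30.5% = £10,532.76.
Total = £0.00 + £9,321.96 + £10,532.76 = £19,854.72.

£19,854.72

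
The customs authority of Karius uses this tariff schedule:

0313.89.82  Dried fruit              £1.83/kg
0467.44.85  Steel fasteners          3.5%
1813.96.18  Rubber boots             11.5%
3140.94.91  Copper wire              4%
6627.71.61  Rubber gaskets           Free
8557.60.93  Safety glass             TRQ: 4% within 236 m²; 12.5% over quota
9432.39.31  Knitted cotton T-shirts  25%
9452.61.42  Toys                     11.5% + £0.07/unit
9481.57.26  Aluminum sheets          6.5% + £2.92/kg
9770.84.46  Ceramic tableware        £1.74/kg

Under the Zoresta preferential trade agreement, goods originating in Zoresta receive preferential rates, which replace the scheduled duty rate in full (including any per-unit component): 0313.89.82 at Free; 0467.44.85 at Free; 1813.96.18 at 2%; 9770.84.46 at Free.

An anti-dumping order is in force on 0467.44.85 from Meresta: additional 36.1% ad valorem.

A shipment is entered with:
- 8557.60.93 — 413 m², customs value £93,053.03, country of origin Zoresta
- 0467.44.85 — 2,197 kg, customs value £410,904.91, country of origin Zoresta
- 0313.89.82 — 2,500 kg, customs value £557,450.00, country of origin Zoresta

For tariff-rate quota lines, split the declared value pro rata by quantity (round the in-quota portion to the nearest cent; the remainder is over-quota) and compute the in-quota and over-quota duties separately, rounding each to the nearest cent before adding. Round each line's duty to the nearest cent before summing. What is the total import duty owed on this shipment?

£7,111.91

Line 1 (8557.60.93, Zoresta, 413 m², £93,053.03):
Code 8557.60.93 is under a tariff-rate quota (threshold 236 m²). In-quota: 236 m² at 4%; over-quota: 177 m² at 12.5%.
Pro-rata value split: in-quota = £93,053.03 × 236/413 = £53,173.16; over-quota = £93,053.03 − £53,173.16 = £39,879.87.
In-quota duty = £53,173.16 × 4% = £2,126.93. Over-quota duty = £39,879.87 × 12.5% = £4,984.98.
Line duty = £2,126.93 + £4,984.98 = £7,111.91.
Line 2 (0467.44.85, Zoresta, 2,197 kg, £410,904.91):
Base rate for 0467.44.85 is 3.5%.
Origin Zoresta qualifies under the Karius–Zoresta agreement and 0467.44.85 is covered: preferential rate Free applies instead.
The additional-duty order on 0467.44.85 targets Meresta, not Zoresta; it does not apply.
Duty = £410,904.91 × 0% = £0.00.
Line 3 (0313.89.82, Zoresta, 2,500 kg, £557,450.00):
Base rate for 0313.89.82 is £1.83/kg.
Origin Zoresta qualifies under the Karius–Zoresta agreement and 0313.89.82 is covered: preferential rate Free applies instead.
Duty = £557,450.00 × 0% = £0.00.
Total = £7,111.91 + £0.00 + £0.00 = £7,111.91.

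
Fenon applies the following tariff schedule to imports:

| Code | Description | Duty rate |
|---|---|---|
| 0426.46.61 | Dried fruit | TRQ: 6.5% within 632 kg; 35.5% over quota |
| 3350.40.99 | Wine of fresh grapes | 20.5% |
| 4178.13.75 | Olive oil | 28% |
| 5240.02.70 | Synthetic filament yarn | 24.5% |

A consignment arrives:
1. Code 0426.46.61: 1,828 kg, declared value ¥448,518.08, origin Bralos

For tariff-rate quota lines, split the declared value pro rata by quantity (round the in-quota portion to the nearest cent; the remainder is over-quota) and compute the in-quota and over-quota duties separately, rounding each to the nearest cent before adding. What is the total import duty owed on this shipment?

Line 1 (0426.46.61, Bralos, 1,828 kg, ¥448,518.08):
Code 0426.46.61 is under a tariff-rate quota (threshold 632 kg). In-quota: 632 kg at 6.5%; over-quota: 1,196 kg at 35.5%.
Pro-rata value split: in-quota = ¥448,518.08 × 632/1,828 = ¥155,067.52; over-quota = ¥448,518.08 − ¥155,067.52 = ¥293,450.56.
In-quota duty = ¥155,067.52 × 6.5% = ¥10,079.39. Over-quota duty = ¥293,450.56 × 35.5% = ¥104,174.95.
Line duty = ¥10,079.39 + ¥104,174.95 = ¥114,254.34.

¥114,254.34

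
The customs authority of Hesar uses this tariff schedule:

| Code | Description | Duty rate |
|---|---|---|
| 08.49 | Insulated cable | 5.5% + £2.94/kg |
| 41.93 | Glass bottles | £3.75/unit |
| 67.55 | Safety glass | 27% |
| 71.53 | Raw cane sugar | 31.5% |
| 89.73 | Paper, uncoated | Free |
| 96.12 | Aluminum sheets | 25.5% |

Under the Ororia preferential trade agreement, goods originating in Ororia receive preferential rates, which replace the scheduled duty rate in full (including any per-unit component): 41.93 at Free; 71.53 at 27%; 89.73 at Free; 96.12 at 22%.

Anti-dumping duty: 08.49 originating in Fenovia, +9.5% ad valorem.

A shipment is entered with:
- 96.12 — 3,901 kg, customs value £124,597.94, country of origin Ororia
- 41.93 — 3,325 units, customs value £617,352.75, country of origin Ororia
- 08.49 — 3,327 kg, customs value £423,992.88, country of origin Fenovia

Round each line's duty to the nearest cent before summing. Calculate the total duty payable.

Line 1 (96.12, Ororia, 3,901 kg, £124,597.94):
Base rate for 96.12 is 25.5%.
Origin Ororia qualifies under the Hesar–Ororia agreement and 96.12 is covered: preferential rate 22% applies instead.
Duty = £124,597.94 × 22% = £27,411.55.
Line 2 (41.93, Ororia, 3,325 units, £617,352.75):
Base rate for 41.93 is £3.75/unit.
Origin Ororia qualifies under the Hesar–Ororia agreement and 41.93 is covered: preferential rate Free applies instead.
Duty = £617,352.75 × 0% = £0.00.
Line 3 (08.49, Fenovia, 3,327 kg, £423,992.88):
Base rate for 08.49 is 5.5% + £2.94/kg.
Additional duty on 08.49 from Fenovia: +9.5%. Applied ad valorem rate: 5.5% + 9.5% = 15%.
Duty = £423,992.88 × 15% + 3,327 × £2.94 = £73,380.31.
Total = £27,411.55 + £0.00 + £73,380.31 = £100,791.86.

£100,791.86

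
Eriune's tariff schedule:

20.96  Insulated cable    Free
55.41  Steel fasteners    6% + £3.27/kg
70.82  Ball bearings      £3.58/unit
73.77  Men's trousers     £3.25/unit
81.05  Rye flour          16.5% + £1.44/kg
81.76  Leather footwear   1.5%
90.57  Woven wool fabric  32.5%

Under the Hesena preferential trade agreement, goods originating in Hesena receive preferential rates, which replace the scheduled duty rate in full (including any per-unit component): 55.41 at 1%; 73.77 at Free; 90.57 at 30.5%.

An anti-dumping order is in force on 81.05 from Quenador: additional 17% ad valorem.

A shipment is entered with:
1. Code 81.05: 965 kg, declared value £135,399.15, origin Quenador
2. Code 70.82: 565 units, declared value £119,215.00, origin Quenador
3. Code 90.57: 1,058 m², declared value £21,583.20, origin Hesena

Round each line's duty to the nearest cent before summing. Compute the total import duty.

Line 1 (81.05, Quenador, 965 kg, £135,399.15):
Base rate for 81.05 is 16.5% + £1.44/kg.
Additional duty on 81.05 from Quenador: +17%. Applied ad valorem rate: 16.5% + 17% = 33.5%.
Duty = £135,399.15 × 33.5% + 965 × £1.44 = £46,748.32.
Line 2 (70.82, Quenador, 565 units, £119,215.00):
Base rate for 70.82 is £3.58/unit.
Duty = 565 × £3.58 = £2,022.70.
Line 3 (90.57, Hesena, 1,058 m², £21,583.20):
Base rate for 90.57 is 32.5%.
Origin Hesena qualifies under the Eriune–Hesena agreement and 90.57 is covered: preferential rate 30.5% applies instead.
Duty = £21,583.20 × 30.5% = £6,582.88.
Total = £46,748.32 + £2,022.70 + £6,582.88 = £55,353.90.

£55,353.90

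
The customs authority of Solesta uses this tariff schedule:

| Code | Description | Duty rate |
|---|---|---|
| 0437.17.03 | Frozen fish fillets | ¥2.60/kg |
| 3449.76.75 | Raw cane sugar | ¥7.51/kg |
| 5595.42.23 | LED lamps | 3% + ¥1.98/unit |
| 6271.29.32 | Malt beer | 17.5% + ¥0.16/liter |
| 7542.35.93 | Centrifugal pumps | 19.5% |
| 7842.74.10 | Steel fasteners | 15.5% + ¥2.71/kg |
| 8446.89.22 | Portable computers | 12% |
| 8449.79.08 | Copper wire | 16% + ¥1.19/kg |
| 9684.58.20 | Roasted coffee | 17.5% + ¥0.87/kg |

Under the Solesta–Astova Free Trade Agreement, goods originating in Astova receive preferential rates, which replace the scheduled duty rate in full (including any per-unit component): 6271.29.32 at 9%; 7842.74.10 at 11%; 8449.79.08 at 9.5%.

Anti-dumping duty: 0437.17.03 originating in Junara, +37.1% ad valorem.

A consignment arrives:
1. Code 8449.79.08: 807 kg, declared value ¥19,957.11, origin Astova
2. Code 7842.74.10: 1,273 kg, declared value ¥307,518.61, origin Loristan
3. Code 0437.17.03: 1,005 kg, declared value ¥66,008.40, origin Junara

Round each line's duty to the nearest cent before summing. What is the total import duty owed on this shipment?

¥80,113.26

Line 1 (8449.79.08, Astova, 807 kg, ¥19,957.11):
Base rate for 8449.79.08 is 16% + ¥1.19/kg.
Origin Astova qualifies under the Solesta–Astova agreement and 8449.79.08 is covered: preferential rate 9.5% applies instead.
Duty = ¥19,957.11 × 9.5% = ¥1,895.93.
Line 2 (7842.74.10, Loristan, 1,273 kg, ¥307,518.61):
Base rate for 7842.74.10 is 15.5% + ¥2.71/kg.
7842.74.10 has an FTA preferential rate, but origin Loristan is not Astova; base rate stands.
Duty = ¥307,518.61 × 15.5% + 1,273 × ¥2.71 = ¥51,115.21.
Line 3 (0437.17.03, Junara, 1,005 kg, ¥66,008.40):
Base rate for 0437.17.03 is ¥2.60/kg.
Additional duty on 0437.17.03 from Junara: +37.1% ad valorem. Applied ad valorem rate = 37.1%.
Duty = ¥66,008.40 × 37.1% + 1,005 × ¥2.60 = ¥27,102.12.
Total = ¥1,895.93 + ¥51,115.21 + ¥27,102.12 = ¥80,113.26.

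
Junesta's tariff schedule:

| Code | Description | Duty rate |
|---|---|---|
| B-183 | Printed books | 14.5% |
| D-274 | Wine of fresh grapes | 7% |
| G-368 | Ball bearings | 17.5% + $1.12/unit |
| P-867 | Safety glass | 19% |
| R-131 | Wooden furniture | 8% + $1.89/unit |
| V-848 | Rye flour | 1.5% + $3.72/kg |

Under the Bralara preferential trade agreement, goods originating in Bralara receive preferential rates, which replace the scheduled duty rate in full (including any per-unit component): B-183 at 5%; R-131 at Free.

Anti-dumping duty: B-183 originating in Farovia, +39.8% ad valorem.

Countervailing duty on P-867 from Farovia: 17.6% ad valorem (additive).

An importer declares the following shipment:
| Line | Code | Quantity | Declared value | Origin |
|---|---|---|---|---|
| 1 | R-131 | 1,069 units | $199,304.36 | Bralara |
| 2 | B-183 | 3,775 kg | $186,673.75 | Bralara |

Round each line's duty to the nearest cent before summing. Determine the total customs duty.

$9,333.69

Line 1 (R-131, Bralara, 1,069 units, $199,304.36):
Base rate for R-131 is 8% + $1.89/unit.
Origin Bralara qualifies under the Junesta–Bralara agreement and R-131 is covered: preferential rate Free applies instead.
Duty = $199,304.36 × 0% = $0.00.
Line 2 (B-183, Bralara, 3,775 kg, $186,673.75):
Base rate for B-183 is 14.5%.
Origin Bralara qualifies under the Junesta–Bralara agreement and B-183 is covered: preferential rate 5% applies instead.
The additional-duty order on B-183 targets Farovia, not Bralara; it does not apply.
Duty = $186,673.75 × 5% = $9,333.69.
Total = $0.00 + $9,333.69 = $9,333.69.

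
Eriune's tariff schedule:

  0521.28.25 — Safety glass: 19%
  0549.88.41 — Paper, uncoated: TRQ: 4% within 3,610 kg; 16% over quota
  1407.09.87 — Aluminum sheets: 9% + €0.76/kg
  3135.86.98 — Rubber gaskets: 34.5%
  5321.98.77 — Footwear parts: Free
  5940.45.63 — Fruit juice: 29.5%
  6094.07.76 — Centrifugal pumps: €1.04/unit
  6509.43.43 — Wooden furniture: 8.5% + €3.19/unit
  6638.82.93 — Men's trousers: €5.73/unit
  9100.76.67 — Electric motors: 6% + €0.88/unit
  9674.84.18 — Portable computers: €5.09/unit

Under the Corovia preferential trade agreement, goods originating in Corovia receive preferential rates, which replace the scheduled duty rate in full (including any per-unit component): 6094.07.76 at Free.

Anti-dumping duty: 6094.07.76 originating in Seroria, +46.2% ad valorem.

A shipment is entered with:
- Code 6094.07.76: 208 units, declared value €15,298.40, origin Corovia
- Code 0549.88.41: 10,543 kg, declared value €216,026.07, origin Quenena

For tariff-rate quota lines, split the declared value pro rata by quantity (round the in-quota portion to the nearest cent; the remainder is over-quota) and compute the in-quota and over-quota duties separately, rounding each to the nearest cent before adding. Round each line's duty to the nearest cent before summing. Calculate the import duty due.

€25,687.91

Line 1 (6094.07.76, Corovia, 208 units, €15,298.40):
Base rate for 6094.07.76 is €1.04/unit.
Origin Corovia qualifies under the Eriune–Corovia agreement and 6094.07.76 is covered: preferential rate Free applies instead.
The additional-duty order on 6094.07.76 targets Seroria, not Corovia; it does not apply.
Duty = €15,298.40 × 0% = €0.00.
Line 2 (0549.88.41, Quenena, 10,543 kg, €216,026.07):
Code 0549.88.41 is under a tariff-rate quota (threshold 3,610 kg). In-quota: 3,610 kg at 4%; over-quota: 6,933 kg at 16%.
Pro-rata value split: in-quota = €216,026.07 × 3,610/10,543 = €73,968.90; over-quota = €216,026.07 − €73,968.90 = €142,057.17.
In-quota duty = €73,968.90 × 4% = €2,958.76. Over-quota duty = €142,057.17 × 16% = €22,729.15.
Line duty = €2,958.76 + €22,729.15 = €25,687.91.
Total = €0.00 + €25,687.91 = €25,687.91.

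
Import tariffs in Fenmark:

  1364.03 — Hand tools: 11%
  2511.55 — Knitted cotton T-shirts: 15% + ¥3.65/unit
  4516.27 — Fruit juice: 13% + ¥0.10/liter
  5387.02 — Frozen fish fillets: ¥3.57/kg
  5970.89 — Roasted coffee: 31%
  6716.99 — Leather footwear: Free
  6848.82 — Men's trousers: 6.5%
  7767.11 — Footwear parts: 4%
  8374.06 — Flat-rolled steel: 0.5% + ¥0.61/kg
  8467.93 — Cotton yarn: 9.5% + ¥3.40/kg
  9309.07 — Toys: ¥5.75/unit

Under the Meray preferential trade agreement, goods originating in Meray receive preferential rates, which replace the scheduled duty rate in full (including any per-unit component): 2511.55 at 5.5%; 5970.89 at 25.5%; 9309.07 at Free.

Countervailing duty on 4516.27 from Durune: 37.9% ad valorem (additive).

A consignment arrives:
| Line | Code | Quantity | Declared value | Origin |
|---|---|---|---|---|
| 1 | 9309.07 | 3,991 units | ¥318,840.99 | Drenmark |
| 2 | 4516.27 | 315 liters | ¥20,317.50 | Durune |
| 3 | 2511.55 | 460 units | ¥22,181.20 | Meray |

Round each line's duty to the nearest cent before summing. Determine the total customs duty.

¥34,541.33

Line 1 (9309.07, Drenmark, 3,991 units, ¥318,840.99):
Base rate for 9309.07 is ¥5.75/unit.
9309.07 has an FTA preferential rate, but origin Drenmark is not Meray; base rate stands.
Duty = 3,991 × ¥5.75 = ¥22,948.25.
Line 2 (4516.27, Durune, 315 liters, ¥20,317.50):
Base rate for 4516.27 is 13% + ¥0.10/liter.
Additional duty on 4516.27 from Durune: +37.9%. Applied ad valorem rate: 13% + 37.9% = 50.9%.
Duty = ¥20,317.50 × 50.9% + 315 × ¥0.10 = ¥10,373.11.
Line 3 (2511.55, Meray, 460 units, ¥22,181.20):
Base rate for 2511.55 is 15% + ¥3.65/unit.
Origin Meray qualifies under the Fenmark–Meray agreement and 2511.55 is covered: preferential rate 5.5% applies instead.
Duty = ¥22,181.20 × 5.5% = ¥1,219.97.
Total = ¥22,948.25 + ¥10,373.11 + ¥1,219.97 = ¥34,541.33.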